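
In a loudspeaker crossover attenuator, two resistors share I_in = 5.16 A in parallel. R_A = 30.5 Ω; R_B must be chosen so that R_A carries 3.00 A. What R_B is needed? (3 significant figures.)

R_B ≈ 42.4 Ω

In a two-way split, I_A/I_in = R_B/(R_A + R_B).
3.00/5.16 = R_B/(R_A + R_B) → R_B = R_A · (0.5814)/(1 − 0.5814) = 30.5 × 1.389 = 42.36 Ω.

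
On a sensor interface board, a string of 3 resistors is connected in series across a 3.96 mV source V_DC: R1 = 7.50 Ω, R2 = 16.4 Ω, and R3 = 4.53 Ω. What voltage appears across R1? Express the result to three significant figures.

Series total: ΣR = 7.50 + 16.4 + 4.53 = 28.43 Ω.
By the voltage-divider rule, V = 3.96 × 7.500/28.43 = 1.045 mV.

V ≈ 1.04 mV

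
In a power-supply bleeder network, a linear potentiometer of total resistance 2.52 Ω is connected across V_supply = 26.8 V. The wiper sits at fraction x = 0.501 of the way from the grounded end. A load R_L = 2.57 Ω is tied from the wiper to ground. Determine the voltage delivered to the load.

V_out ≈ 10.8 V

Lower segment x·R_p = 1.263 Ω; upper segment (1−x)·R_p = 1.257 Ω.
R_L loads the lower segment: effective lower R = 0.8466 Ω.
V_out = 26.8 × 0.8466/(1.257 + 0.8466) = 10.78 V.
(Unloaded: V_out = x·V_supply = 13.4 V.)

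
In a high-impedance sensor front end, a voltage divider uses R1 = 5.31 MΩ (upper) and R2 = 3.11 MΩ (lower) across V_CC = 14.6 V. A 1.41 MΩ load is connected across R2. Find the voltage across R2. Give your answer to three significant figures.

V_out ≈ 2.26 V

The load sits in parallel with R2, giving an effective lower resistance R2' = R2·R_L/(R2+R_L) = 0.9702 MΩ.
Then V_out = V_CC · R2'/(R1 + R2') = 14.6 × 0.9702/6.280 = 2.255 V.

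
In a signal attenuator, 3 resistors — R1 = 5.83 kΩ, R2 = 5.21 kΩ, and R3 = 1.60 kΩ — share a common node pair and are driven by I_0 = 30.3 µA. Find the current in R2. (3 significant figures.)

Total conductance ΣG = 1/5.83 + 1/5.21 + 1/1.60 = 0.9885 (units of 1/kΩ).
Current divider: I(R2) = I_0 · G_k/ΣG = 30.3 × (0.1919/0.9885) = 30.3 × 0.1942 = 5.884 µA.

I ≈ 5.88 µA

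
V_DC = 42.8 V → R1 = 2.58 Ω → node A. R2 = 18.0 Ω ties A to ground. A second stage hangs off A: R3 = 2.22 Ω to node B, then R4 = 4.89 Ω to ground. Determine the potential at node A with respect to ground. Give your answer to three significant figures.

Node A sees R2 in parallel with the series input of stage 2, R3 + R4 = 7.110 Ω.
R2 ‖ (R3+R4) = 5.097 Ω.
So V_A = 42.8 × 0.6639 = 28.42 V.

V_A ≈ 28.4 V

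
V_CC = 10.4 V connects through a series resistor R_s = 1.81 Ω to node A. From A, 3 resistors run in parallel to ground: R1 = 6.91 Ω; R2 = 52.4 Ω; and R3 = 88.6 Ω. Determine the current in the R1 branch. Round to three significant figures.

I ≈ 1.14 A

Combine the parallel branches: R_p = (1/6.91 + 1/52.4 + 1/88.6)⁻¹ = 5.711 Ω.
V_A by voltage divider: V_A = 10.4 × 5.711/(1.81 + 5.711) = 7.897 V.
I(R1) = V_A / R1 = 7.897/6.91 = 1.143 A.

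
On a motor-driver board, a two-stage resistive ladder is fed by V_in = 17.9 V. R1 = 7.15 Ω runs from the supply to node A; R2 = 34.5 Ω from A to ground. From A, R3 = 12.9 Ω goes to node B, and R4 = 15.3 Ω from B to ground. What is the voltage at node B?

V_B ≈ 6.65 V

Node A sees R2 in parallel with the series input of stage 2, R3 + R4 = 28.20 Ω.
R2 ‖ (R3+R4) = 15.52 Ω.
V_A = 17.9 × 15.52/(7.15 + 15.52) = 12.25 V.
Stage 2 is unloaded, so V_B = V_A · R4/(R3+R4) = 12.25 × 15.3/28.20 = 6.648 V.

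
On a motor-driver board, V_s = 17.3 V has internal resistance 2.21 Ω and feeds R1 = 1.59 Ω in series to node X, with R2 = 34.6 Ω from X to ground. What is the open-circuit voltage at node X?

V_th ≈ 15.6 V

R1' = 2.21 + 1.59 = 3.800 Ω (source resistance + R1).
Open-circuit (no load on X): V_th = V_s · R2/(R1' + R2) = 17.3 × 34.6/(3.800 + 34.6) = 15.59 V.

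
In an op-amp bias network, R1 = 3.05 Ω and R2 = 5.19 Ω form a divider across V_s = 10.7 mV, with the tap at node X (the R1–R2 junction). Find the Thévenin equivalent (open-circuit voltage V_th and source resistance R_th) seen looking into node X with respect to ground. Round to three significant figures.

V_th ≈ 6.74 mV, R_th ≈ 1.92 Ω

V_th is the unloaded tap voltage: V_s · R2/(R1+R2) = 10.7 × 0.6299 = 6.739 mV.
Looking into X with the source shorted: R_th = R1·R2/(R1+R2) = 3.050 × 5.19/8.240 = 1.921 Ω.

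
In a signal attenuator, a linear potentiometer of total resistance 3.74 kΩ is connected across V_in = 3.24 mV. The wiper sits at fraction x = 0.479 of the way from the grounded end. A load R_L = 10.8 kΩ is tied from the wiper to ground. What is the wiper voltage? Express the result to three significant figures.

Split the track: R_lower = x·R_p = 1.791 kΩ, R_upper = (1−x)·R_p = 1.949 kΩ.
(x·R_p) ‖ R_L = 1.537 kΩ.
Then V_out = V_in · 1.537/(1.949 + 1.537) = 1.429 mV.
(Unloaded: V_out = x·V_in = 1.55 mV.)

V_out ≈ 1.43 mV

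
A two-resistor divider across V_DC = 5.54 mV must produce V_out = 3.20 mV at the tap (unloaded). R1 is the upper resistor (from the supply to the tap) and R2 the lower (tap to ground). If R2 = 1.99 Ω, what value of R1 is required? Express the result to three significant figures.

R1 ≈ 1.46 Ω

The divider ratio is R2/(R1+R2) = 3.20/5.54 = 0.5776.
So R1 = R2 · (V_DC/V_out − 1) = 1.99 × (5.54/3.20 − 1) = 1.99 × 0.7312 = 1.455 Ω.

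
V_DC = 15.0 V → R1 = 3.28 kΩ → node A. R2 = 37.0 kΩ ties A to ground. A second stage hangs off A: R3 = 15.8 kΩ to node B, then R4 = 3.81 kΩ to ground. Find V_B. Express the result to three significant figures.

The second stage (R3 + R4 = 19.61 kΩ) loads node A in parallel with R2.
R2 ‖ (R3+R4) = 12.82 kΩ.
So V_A = 15.0 × 0.7962 = 11.94 V.
V_B = V_A × 0.1943 = 2.320 V.

V_B ≈ 2.32 V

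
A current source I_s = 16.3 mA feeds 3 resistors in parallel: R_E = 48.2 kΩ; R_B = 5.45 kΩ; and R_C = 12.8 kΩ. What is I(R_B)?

I ≈ 10.6 mA

ΣG = 1/48.2 + 1/5.45 + 1/12.8 = 0.2824.
Current divider: I(R_B) = I_s · G_k/ΣG = 16.3 × (0.1835/0.2824) = 16.3 × 0.6498 = 10.59 mA.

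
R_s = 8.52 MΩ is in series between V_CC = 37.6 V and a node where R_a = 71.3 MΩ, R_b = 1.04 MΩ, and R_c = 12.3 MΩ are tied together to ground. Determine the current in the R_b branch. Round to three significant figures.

I ≈ 3.61 µA

Parallel bank: R_p = 1/(1/71.3 + 1/1.04 + 1/12.3) = 0.9462 MΩ.
Node voltage V_A = V_CC · R_p/(R_s + R_p) = 37.6 × 0.09996 = 3.758 V.
I(R_b) = V_A / R_b = 3.758/1.04 = 3.614 µA.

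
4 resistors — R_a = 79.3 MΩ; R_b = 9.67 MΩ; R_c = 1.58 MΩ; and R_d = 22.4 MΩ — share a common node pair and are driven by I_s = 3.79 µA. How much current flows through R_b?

I ≈ 0.494 µA

Conductances: ΣG = 1/79.3 + 1/9.67 + 1/1.58 + 1/22.4 = 0.7936 (1/MΩ).
R_b takes the fraction G_k/ΣG = 0.1034/0.7936 = 0.1303, so I = 3.79 × 0.1303 = 0.4939 µA.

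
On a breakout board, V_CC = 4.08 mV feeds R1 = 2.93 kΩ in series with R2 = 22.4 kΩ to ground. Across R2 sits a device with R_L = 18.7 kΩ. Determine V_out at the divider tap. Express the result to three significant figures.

First combine the lower leg with the load: R2 ‖ R_L = 10.19 kΩ.
Now apply the divider: V_out = 4.08 × 0.7767 = 3.169 mV.
(Unloaded it would be 3.61 mV; the load pulls it down.)

V_out ≈ 3.17 mV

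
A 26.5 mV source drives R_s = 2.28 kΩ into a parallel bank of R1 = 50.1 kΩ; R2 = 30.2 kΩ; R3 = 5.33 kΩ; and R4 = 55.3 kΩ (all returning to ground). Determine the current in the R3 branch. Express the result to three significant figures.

Equivalent of the parallel group: R_p = 3.864 kΩ.
V_A by voltage divider: V_A = 26.5 × 3.864/(2.28 + 3.864) = 16.67 mV.
Branch current I = V_A/R3 = 16.67/5.33 = 3.127 µA.
(Equivalently: I_total = 4.313 µA, then current-divider fraction G_k/ΣG = 0.7250.)

I ≈ 3.13 µA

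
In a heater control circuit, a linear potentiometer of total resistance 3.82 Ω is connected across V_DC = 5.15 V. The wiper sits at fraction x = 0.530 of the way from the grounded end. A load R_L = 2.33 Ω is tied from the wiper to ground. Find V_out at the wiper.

V_out ≈ 1.94 V

Lower segment x·R_p = 2.025 Ω; upper segment (1−x)·R_p = 1.795 Ω.
R_L loads the lower segment: effective lower R = 1.083 Ω.
Then V_out = V_DC · 1.083/(1.795 + 1.083) = 1.938 V.
(Unloaded: V_out = x·V_DC = 2.73 V.)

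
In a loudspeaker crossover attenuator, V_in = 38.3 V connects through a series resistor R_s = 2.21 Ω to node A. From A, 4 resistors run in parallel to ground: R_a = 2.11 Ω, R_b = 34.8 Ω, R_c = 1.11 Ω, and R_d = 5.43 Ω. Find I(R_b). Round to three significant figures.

Parallel bank: R_p = 1/(1/2.11 + 1/34.8 + 1/1.11 + 1/5.43) = 0.6298 Ω.
V_A by voltage divider: V_A = 38.3 × 0.6298/(2.21 + 0.6298) = 8.494 V.
I(R_b) = V_A / R_b = 8.494/34.8 = 0.2441 A.

I ≈ 0.244 A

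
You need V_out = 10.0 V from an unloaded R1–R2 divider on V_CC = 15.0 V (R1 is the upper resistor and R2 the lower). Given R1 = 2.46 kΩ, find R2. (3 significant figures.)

R2 ≈ 4.92 kΩ

The divider ratio is R2/(R1+R2) = 10.0/15.0 = 0.6667.
Rearranging, R2 = R1·k/(1−k) = 2.46 × 2.000 = 4.920 kΩ.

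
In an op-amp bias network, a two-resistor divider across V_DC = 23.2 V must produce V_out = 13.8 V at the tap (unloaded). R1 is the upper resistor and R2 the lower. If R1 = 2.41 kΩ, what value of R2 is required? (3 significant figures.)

R2 ≈ 3.54 kΩ

V_out/V_DC = R2/(R1+R2) = 0.5948.
R2 = R1 · 0.5948/(1 − 0.5948) = 3.538 kΩ.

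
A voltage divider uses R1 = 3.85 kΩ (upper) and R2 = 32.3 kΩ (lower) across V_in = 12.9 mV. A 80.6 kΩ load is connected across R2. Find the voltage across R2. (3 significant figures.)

R2 ‖ R_L = (32.3 × 80.6)/(32.3 + 80.6) = 23.06 kΩ.
Then V_out = V_in · R2'/(R1 + R2') = 12.9 × 23.06/26.91 = 11.05 mV.

V_out ≈ 11.1 mV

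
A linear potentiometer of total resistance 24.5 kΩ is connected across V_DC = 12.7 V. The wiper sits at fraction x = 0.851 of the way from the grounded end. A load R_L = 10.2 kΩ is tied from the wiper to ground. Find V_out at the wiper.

Lower segment x·R_p = 20.85 kΩ; upper segment (1−x)·R_p = 3.651 kΩ.
Lower segment in parallel with the load: 20.85 ‖ 10.2 = 6.849 kΩ.
V_out = 12.7 × 6.849/(3.651 + 6.849) = 8.285 V.

V_out ≈ 8.28 V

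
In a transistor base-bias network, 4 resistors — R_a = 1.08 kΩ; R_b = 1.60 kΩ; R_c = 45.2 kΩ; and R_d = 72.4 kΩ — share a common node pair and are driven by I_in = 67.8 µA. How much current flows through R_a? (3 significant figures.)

Conductances: ΣG = 1/1.08 + 1/1.60 + 1/45.2 + 1/72.4 = 1.587 (1/kΩ).
By the current-divider rule, I = I_in · G_k/ΣG = 67.8 × 0.5835 = 39.56 µA.

I ≈ 39.6 µA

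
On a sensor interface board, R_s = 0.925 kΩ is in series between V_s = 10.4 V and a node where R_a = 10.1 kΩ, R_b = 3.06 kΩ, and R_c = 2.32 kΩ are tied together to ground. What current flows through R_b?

I ≈ 1.90 mA

Combine the parallel branches: R_p = (1/10.1 + 1/3.06 + 1/2.32)⁻¹ = 1.167 kΩ.
V_A = 10.4 × 1.167/2.092 = 5.802 V.
I(R_b) = V_A / R_b = 5.802/3.06 = 1.896 mA.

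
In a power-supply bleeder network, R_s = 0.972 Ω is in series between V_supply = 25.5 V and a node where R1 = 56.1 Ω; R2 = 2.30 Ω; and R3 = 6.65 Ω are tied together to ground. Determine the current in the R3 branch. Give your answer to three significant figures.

Equivalent of the parallel group: R_p = 1.658 Ω.
Node voltage V_A = V_supply · R_p/(R_s + R_p) = 25.5 × 0.6305 = 16.08 V.
I(R3) = V_A / R3 = 16.08/6.65 = 2.418 A.

I ≈ 2.42 A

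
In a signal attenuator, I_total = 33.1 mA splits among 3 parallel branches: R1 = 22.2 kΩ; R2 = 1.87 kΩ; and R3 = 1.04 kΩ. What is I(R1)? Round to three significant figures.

Conductances: ΣG = 1/22.2 + 1/1.87 + 1/1.04 = 1.541 (1/kΩ).
R1 takes the fraction G_k/ΣG = 0.04505/1.541 = 0.02922, so I = 33.1 × 0.02922 = 0.9673 mA.

I ≈ 0.967 mA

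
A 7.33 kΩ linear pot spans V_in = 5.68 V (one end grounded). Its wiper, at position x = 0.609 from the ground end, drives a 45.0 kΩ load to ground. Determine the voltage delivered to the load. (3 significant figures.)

Lower segment x·R_p = 4.464 kΩ; upper segment (1−x)·R_p = 2.866 kΩ.
Lower segment in parallel with the load: 4.464 ‖ 45.0 = 4.061 kΩ.
V_out = 5.68 × 4.061/(2.866 + 4.061) = 3.330 V.
(Unloaded: V_out = x·V_in = 3.46 V.)

V_out ≈ 3.33 V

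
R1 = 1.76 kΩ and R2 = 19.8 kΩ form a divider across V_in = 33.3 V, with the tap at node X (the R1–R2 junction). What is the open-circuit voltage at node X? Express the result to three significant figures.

V_th is the unloaded tap voltage: V_in · R2/(R1+R2) = 33.3 × 0.9184 = 30.58 V.

V_th ≈ 30.6 V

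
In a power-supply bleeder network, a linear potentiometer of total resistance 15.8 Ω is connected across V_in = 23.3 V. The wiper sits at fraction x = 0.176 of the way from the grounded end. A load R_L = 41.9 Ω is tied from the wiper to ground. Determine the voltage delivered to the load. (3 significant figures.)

Split the track: R_lower = x·R_p = 2.781 Ω, R_upper = (1−x)·R_p = 13.02 Ω.
R_L loads the lower segment: effective lower R = 2.608 Ω.
Loaded-divider output: V_out = 23.3 × 0.1669 = 3.888 V.
(Unloaded: V_out = x·V_in = 4.10 V.)

V_out ≈ 3.89 V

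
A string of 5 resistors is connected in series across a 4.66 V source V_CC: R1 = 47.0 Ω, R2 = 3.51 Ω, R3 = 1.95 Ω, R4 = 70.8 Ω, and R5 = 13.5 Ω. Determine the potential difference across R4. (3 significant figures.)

Series total: ΣR = 47.0 + 3.51 + 1.95 + 70.8 + 13.5 = 136.8 Ω.
Voltage divider: V = V_CC · (70.80 / 136.8) = 4.66 × 0.5177 = 2.412 V.

V ≈ 2.41 V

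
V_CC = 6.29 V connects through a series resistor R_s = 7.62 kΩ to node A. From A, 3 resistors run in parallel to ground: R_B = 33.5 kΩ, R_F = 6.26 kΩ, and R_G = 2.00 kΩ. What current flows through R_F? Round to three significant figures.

I ≈ 0.161 mA

Parallel bank: R_p = 1/(1/33.5 + 1/6.26 + 1/2.00) = 1.450 kΩ.
V_A by voltage divider: V_A = 6.29 × 1.450/(7.62 + 1.450) = 1.006 V.
I(R_F) = V_A / R_F = 1.006/6.26 = 0.1606 mA.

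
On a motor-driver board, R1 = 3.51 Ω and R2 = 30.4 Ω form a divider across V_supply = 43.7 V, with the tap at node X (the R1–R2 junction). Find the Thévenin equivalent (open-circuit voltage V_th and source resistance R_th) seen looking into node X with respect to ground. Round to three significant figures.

V_th is the unloaded tap voltage: V_supply · R2/(R1+R2) = 43.7 × 0.8965 = 39.18 V.
Zeroing V_supply shorts the top of R1 to ground, so R_th = R1 ‖ R2 = 3.147 Ω.

V_th ≈ 39.2 V, R_th ≈ 3.15 Ω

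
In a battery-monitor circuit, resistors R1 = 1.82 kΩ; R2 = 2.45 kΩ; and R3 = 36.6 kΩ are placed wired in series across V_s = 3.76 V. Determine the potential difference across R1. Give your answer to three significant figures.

V ≈ 0.167 V

ΣR = 1.82 + 2.45 + 36.6 = 40.87 kΩ.
By the voltage-divider rule, V = 3.76 × 1.820/40.87 = 0.1674 V.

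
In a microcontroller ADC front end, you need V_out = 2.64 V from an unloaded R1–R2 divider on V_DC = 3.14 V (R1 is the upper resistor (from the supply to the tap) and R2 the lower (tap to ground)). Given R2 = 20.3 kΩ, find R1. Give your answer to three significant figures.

Required fraction k = V_out/V_DC = 0.8408.
So R1 = R2 · (V_DC/V_out − 1) = 20.3 × (3.14/2.64 − 1) = 20.3 × 0.1894 = 3.845 kΩ.

R1 ≈ 3.84 kΩ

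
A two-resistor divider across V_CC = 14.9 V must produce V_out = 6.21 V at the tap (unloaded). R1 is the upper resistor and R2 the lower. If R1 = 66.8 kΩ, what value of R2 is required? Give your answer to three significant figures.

The divider ratio is R2/(R1+R2) = 6.21/14.9 = 0.4168.
Rearranging, R2 = R1·k/(1−k) = 66.8 × 0.7146 = 47.74 kΩ.

R2 ≈ 47.7 kΩ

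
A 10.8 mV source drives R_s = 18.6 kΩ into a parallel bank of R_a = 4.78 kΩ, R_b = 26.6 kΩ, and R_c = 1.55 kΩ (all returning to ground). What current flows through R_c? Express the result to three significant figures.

I ≈ 0.396 µA

Equivalent of the parallel group: R_p = 1.121 kΩ.
V_A = 10.8 × 1.121/19.72 = 0.6140 mV.
Branch current I = V_A/R_c = 0.6140/1.55 = 0.3961 µA.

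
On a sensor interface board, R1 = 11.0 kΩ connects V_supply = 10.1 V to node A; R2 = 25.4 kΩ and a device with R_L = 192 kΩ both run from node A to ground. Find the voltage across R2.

The load sits in parallel with R2, giving an effective lower resistance R2' = R2·R_L/(R2+R_L) = 22.43 kΩ.
Now apply the divider: V_out = 10.1 × 0.6710 = 6.777 V.
(Unloaded it would be 7.05 V; the load pulls it down.)

V_out ≈ 6.78 V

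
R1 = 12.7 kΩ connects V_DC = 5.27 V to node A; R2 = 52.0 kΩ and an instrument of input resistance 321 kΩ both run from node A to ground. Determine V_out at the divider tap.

V_out ≈ 4.11 V

R2 ‖ R_L = (52.0 × 321)/(52.0 + 321) = 44.75 kΩ.
Voltage divider with the loaded lower leg: V_out = 5.27 × 44.75/(12.7 + 44.75) = 5.27 × 0.7789 = 4.105 V.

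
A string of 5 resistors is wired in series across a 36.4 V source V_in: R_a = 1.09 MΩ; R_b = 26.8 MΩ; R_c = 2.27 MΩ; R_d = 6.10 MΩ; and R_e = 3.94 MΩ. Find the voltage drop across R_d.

Series total: ΣR = 1.09 + 26.8 + 2.27 + 6.10 + 3.94 = 40.20 MΩ.
By the voltage-divider rule, V = 36.4 × 6.100/40.20 = 5.523 V.

V ≈ 5.52 V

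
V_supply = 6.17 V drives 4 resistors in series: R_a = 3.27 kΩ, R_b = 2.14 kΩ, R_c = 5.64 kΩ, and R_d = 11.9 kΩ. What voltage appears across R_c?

Total series resistance ΣR = 3.27 + 2.14 + 5.64 + 11.9 = 22.95 kΩ.
By the voltage-divider rule, V = 6.17 × 5.640/22.95 = 1.516 V.

V ≈ 1.52 V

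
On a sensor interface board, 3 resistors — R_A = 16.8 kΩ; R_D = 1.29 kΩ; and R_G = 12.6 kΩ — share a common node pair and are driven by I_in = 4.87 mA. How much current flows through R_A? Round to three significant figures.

Total conductance ΣG = 1/16.8 + 1/1.29 + 1/12.6 = 0.9141 (units of 1/kΩ).
Current divider: I(R_A) = I_in · G_k/ΣG = 4.87 × (0.05952/0.9141) = 4.87 × 0.06512 = 0.3171 mA.

I ≈ 0.317 mA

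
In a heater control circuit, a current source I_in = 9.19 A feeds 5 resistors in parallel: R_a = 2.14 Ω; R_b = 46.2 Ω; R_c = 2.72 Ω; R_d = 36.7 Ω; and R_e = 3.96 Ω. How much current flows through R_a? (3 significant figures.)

I ≈ 3.78 A

ΣG = 1/2.14 + 1/46.2 + 1/2.72 + 1/36.7 + 1/3.96 = 1.136.
By the current-divider rule, I = I_in · G_k/ΣG = 9.19 × 0.4112 = 3.779 A.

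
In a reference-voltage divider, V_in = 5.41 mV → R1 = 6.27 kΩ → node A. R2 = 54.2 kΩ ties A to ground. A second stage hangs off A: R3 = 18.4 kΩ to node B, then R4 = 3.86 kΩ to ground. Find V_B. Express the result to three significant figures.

Looking into the second stage from A: R3 + R4 = 22.26 kΩ appears in parallel with R2.
R2 ‖ (R3+R4) = 15.78 kΩ.
So V_A = 5.41 × 0.7156 = 3.872 mV.
Stage 2 is unloaded, so V_B = V_A · R4/(R3+R4) = 3.872 × 3.86/22.26 = 0.6714 mV.

V_B ≈ 0.671 mV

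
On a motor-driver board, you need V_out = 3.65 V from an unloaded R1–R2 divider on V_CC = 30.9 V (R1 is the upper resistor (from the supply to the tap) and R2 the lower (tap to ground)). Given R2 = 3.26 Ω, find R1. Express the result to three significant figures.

Required fraction k = V_out/V_CC = 0.1181.
So R1 = R2 · (V_CC/V_out − 1) = 3.26 × (30.9/3.65 − 1) = 3.26 × 7.466 = 24.34 Ω.

R1 ≈ 24.3 Ω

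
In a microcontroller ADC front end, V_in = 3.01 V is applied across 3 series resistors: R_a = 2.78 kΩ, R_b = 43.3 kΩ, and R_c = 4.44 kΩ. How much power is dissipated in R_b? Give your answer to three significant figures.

The common current is I = 3.01/50.52 = 0.05958 mA.
P(R_b) = I²·R_b = (0.05958)² × 43.3 = 0.1537 mW.

P ≈ 0.154 mW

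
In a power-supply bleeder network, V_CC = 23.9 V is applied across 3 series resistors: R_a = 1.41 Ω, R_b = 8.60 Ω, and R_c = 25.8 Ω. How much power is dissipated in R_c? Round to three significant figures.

P ≈ 11.5 W

Series current I = V_CC/ΣR = 23.9/35.81 = 0.6674 A.
P = I²R = 0.4454 × 25.8 = 11.49 W.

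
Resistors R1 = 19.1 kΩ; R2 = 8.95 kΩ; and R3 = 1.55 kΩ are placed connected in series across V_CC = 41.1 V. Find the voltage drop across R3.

Total series resistance ΣR = 19.1 + 8.95 + 1.55 = 29.60 kΩ.
By the voltage-divider rule, V = 41.1 × 1.550/29.60 = 2.152 V.

V ≈ 2.15 V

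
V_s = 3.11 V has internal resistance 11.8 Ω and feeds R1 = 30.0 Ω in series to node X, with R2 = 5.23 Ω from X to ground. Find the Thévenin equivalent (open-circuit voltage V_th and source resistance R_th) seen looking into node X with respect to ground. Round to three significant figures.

V_th ≈ 0.346 V, R_th ≈ 4.65 Ω

R1' = 11.8 + 30.0 = 41.80 Ω (source resistance + R1).
With X open, the divider is unloaded: V_th = 3.11 × 5.23/47.03 = 0.3458 V.
Looking into X with the source shorted: R_th = R1'·R2/(R1'+R2) = 41.80 × 5.23/47.03 = 4.648 Ω.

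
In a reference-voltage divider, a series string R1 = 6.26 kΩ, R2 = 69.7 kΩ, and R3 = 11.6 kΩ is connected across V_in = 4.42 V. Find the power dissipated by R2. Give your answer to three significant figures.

Series current I = V_in/ΣR = 4.42/87.56 = 0.05048 mA.
P(R2) = I²·R2 = (0.05048)² × 69.7 = 0.1776 mW.

P ≈ 0.178 mW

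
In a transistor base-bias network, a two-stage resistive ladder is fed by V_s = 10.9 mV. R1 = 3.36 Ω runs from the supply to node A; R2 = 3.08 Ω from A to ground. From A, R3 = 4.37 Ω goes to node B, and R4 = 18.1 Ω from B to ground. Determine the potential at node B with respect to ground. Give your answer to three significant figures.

Node A sees R2 in parallel with the series input of stage 2, R3 + R4 = 22.47 Ω.
Effective lower resistance at A: R2 ‖ 22.47 = 2.709 Ω.
So V_A = 10.9 × 0.4463 = 4.865 mV.
Stage 2 is unloaded, so V_B = V_A · R4/(R3+R4) = 4.865 × 18.1/22.47 = 3.919 mV.

V_B ≈ 3.92 mV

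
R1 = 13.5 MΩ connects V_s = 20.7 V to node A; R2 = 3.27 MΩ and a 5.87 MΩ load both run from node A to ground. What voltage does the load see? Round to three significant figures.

The load sits in parallel with R2, giving an effective lower resistance R2' = R2·R_L/(R2+R_L) = 2.100 MΩ.
Now apply the divider: V_out = 20.7 × 0.1346 = 2.787 V.
(Unloaded it would be 4.04 V; the load pulls it down.)

V_out ≈ 2.79 V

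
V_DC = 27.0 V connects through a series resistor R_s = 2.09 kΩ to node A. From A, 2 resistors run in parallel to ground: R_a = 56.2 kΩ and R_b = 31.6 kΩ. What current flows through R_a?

Combine the parallel branches: R_p = (1/56.2 + 1/31.6)⁻¹ = 20.23 kΩ.
Node voltage V_A = V_DC · R_p/(R_s + R_p) = 27.0 × 0.9063 = 24.47 V.
Branch current I = V_A/R_a = 24.47/56.2 = 0.4354 mA.
(Equivalently: I_total = 1.210 mA, then current-divider fraction G_k/ΣG = 0.3599.)

I ≈ 0.435 mA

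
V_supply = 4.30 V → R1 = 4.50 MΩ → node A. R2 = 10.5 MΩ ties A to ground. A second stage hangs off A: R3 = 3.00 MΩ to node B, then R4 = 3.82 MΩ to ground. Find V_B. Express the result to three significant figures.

V_B ≈ 1.15 V

Looking into the second stage from A: R3 + R4 = 6.820 MΩ appears in parallel with R2.
R2 ‖ (R3+R4) = 4.135 MΩ.
So V_A = 4.30 × 0.4788 = 2.059 V.
Stage 2 is unloaded, so V_B = V_A · R4/(R3+R4) = 2.059 × 3.82/6.820 = 1.153 V.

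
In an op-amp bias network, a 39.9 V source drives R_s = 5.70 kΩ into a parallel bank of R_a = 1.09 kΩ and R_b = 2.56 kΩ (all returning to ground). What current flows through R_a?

Equivalent of the parallel group: R_p = 0.7645 kΩ.
V_A by voltage divider: V_A = 39.9 × 0.7645/(5.70 + 0.7645) = 4.719 V.
I(R_a) = V_A / R_a = 4.719/1.09 = 4.329 mA.

I ≈ 4.33 mA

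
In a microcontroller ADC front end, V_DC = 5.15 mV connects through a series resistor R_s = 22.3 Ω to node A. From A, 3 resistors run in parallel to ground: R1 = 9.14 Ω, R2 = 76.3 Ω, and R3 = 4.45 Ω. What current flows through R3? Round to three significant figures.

Equivalent of the parallel group: R_p = 2.880 Ω.
V_A by voltage divider: V_A = 5.15 × 2.880/(22.3 + 2.880) = 0.5890 mV.
Branch current I = V_A/R3 = 0.5890/4.45 = 0.1324 mA.
(Check via current divider: I_total = 0.2045 mA; share G_k/ΣG = 0.6472 → same result.)

I ≈ 0.132 mA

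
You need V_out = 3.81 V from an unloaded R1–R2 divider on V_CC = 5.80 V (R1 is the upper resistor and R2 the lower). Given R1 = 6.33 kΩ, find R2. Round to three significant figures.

Required fraction k = V_out/V_CC = 0.6569.
R2 = R1 · 0.6569/(1 − 0.6569) = 12.12 kΩ.

R2 ≈ 12.1 kΩ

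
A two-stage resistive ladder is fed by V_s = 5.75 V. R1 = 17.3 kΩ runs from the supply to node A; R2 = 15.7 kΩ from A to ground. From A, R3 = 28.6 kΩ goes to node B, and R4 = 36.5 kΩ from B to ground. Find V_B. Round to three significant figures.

V_B ≈ 1.36 V

The second stage (R3 + R4 = 65.10 kΩ) loads node A in parallel with R2.
R2 ‖ (R3+R4) = 12.65 kΩ.
First divider: V_A = V_s · 12.65/(17.3 + 12.65) = 2.429 V.
Then the unloaded second divider: V_B = V_A × R4/(R3+R4) = 2.429 × 0.5607 = 1.362 V.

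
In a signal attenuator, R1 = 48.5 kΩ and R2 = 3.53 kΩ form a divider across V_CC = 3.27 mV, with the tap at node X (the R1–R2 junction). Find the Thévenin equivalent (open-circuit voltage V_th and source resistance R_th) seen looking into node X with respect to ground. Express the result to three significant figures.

V_th ≈ 0.222 mV, R_th ≈ 3.29 kΩ

Open-circuit (no load on X): V_th = V_CC · R2/(R1 + R2) = 3.27 × 3.53/(48.50 + 3.53) = 0.2219 mV.
Looking into X with the source shorted: R_th = R1·R2/(R1+R2) = 48.50 × 3.53/52.03 = 3.291 kΩ.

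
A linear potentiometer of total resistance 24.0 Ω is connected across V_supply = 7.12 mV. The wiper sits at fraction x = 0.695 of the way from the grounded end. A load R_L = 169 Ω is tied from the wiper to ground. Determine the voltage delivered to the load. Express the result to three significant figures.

Lower segment x·R_p = 16.68 Ω; upper segment (1−x)·R_p = 7.320 Ω.
Lower segment in parallel with the load: 16.68 ‖ 169 = 15.18 Ω.
Loaded-divider output: V_out = 7.12 × 0.6747 = 4.804 mV.

V_out ≈ 4.80 mV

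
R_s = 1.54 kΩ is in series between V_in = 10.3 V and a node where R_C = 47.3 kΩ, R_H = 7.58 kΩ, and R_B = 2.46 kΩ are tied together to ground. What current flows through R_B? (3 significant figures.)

I ≈ 2.25 mA

Parallel bank: R_p = 1/(1/47.3 + 1/7.58 + 1/2.46) = 1.787 kΩ.
V_A = 10.3 × 1.787/3.327 = 5.532 V.
I(R_B) = V_A / R_B = 5.532/2.46 = 2.249 mA.
(Check via current divider: I_total = 3.096 mA; share G_k/ΣG = 0.7265 → same result.)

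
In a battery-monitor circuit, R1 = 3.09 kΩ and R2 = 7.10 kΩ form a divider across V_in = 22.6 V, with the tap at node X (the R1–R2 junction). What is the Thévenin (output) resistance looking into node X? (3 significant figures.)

Zeroing V_in shorts the top of R1 to ground, so R_th = R1 ‖ R2 = 2.153 kΩ.

R_th ≈ 2.15 kΩ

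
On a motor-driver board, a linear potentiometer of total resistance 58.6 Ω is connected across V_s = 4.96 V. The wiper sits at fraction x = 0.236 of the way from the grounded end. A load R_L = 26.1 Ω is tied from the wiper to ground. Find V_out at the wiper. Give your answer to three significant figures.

Split the track: R_lower = x·R_p = 13.83 Ω, R_upper = (1−x)·R_p = 44.77 Ω.
R_L loads the lower segment: effective lower R = 9.040 Ω.
V_out = 4.96 × 9.040/(44.77 + 9.040) = 0.8332 V.

V_out ≈ 0.833 V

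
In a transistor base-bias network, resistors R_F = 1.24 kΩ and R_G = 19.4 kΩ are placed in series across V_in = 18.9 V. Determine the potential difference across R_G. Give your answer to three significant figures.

V ≈ 17.8 V

ΣR = 1.24 + 19.4 = 20.64 kΩ.
By the voltage-divider rule, V = 18.9 × 19.40/20.64 = 17.76 V.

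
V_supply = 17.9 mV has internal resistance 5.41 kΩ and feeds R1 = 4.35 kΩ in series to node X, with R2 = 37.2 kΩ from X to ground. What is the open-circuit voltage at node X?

R1' = 5.41 + 4.35 = 9.760 kΩ (source resistance + R1).
Open-circuit (no load on X): V_th = V_supply · R2/(R1' + R2) = 17.9 × 37.2/(9.760 + 37.2) = 14.18 mV.

V_th ≈ 14.2 mV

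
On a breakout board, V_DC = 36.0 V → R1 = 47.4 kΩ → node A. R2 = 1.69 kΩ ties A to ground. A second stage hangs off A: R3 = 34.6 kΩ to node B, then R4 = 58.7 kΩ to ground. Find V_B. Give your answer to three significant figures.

V_B ≈ 0.766 V

Looking into the second stage from A: R3 + R4 = 93.30 kΩ appears in parallel with R2.
R2 ‖ (R3+R4) = 1.660 kΩ.
First divider: V_A = V_DC · 1.660/(47.4 + 1.660) = 1.218 V.
V_B = V_A × 0.6292 = 0.7663 V.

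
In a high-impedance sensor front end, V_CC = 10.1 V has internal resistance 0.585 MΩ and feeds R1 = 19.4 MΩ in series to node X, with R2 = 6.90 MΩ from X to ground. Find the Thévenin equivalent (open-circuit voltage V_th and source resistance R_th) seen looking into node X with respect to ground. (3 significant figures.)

R1' = 0.585 + 19.4 = 19.98 MΩ (source resistance + R1).
Open-circuit (no load on X): V_th = V_CC · R2/(R1' + R2) = 10.1 × 6.90/(19.98 + 6.90) = 2.592 V.
Looking into X with the source shorted: R_th = R1'·R2/(R1'+R2) = 19.98 × 6.90/26.88 = 5.129 MΩ.

V_th ≈ 2.59 V, R_th ≈ 5.13 MΩ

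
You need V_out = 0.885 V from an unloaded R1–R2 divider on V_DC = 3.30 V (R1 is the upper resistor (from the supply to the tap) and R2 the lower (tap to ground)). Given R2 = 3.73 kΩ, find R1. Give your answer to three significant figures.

V_out/V_DC = R2/(R1+R2) = 0.2682.
R1 = R2·(1/k − 1) = 3.73 × 2.729 = 10.18 kΩ.

R1 ≈ 10.2 kΩ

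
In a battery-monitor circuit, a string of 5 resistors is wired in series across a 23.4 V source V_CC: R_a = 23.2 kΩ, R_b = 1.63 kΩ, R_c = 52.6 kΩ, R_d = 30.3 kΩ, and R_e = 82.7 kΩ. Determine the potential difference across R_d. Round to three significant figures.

V ≈ 3.72 V

ΣR = 23.2 + 1.63 + 52.6 + 30.3 + 82.7 = 190.4 kΩ.
Voltage divider: V = V_CC · (30.30 / 190.4) = 23.4 × 0.1591 = 3.723 V.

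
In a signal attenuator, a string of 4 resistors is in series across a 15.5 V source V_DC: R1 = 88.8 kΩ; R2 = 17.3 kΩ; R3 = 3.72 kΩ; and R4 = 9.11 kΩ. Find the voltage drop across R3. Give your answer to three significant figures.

V ≈ 0.485 V

ΣR = 88.8 + 17.3 + 3.72 + 9.11 = 118.9 kΩ.
By the voltage-divider rule, V = 15.5 × 3.720/118.9 = 0.4848 V.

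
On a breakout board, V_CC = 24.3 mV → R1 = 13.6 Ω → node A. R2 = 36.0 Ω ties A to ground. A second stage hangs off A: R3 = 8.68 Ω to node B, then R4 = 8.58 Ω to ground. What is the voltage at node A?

Looking into the second stage from A: R3 + R4 = 17.26 Ω appears in parallel with R2.
Effective lower resistance at A: R2 ‖ 17.26 = 11.67 Ω.
So V_A = 24.3 × 0.4617 = 11.22 mV.

V_A ≈ 11.2 mV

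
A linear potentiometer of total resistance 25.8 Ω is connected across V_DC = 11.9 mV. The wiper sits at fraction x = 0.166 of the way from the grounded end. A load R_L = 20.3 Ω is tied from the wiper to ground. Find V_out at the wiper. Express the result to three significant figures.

V_out ≈ 1.68 mV

Lower segment x·R_p = 4.283 Ω; upper segment (1−x)·R_p = 21.52 Ω.
(x·R_p) ‖ R_L = 3.537 Ω.
Then V_out = V_DC · 3.537/(21.52 + 3.537) = 1.680 mV.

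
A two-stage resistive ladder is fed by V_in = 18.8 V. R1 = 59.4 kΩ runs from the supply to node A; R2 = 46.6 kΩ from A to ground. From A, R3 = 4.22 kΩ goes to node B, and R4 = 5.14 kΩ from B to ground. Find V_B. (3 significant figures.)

V_B ≈ 1.20 V

Looking into the second stage from A: R3 + R4 = 9.360 kΩ appears in parallel with R2.
Effective lower resistance at A: R2 ‖ 9.360 = 7.794 kΩ.
First divider: V_A = V_in · 7.794/(59.4 + 7.794) = 2.181 V.
V_B = V_A × 0.5491 = 1.198 V.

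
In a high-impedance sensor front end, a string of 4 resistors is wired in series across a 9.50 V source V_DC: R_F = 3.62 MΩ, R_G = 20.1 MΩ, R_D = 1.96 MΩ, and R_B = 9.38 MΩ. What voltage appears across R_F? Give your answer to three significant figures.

Series total: ΣR = 3.62 + 20.1 + 1.96 + 9.38 = 35.06 MΩ.
V = V_DC · R/ΣR = 9.50 × 0.1033 = 0.9809 V.

V ≈ 0.981 V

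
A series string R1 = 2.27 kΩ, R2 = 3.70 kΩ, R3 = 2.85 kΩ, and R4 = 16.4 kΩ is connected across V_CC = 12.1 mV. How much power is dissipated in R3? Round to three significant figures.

P ≈ 0.656 nW

The common current is I = 12.1/25.22 = 0.4798 µA.
V(R3) = I·R = 1.367 mV; P = V·I = 1.367 × 0.4798 = 0.6560 nW.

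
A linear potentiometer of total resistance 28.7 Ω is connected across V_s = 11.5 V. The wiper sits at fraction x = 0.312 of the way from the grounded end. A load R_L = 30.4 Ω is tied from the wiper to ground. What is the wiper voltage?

Split the track: R_lower = x·R_p = 8.954 Ω, R_upper = (1−x)·R_p = 19.75 Ω.
R_L loads the lower segment: effective lower R = 6.917 Ω.
V_out = 11.5 × 6.917/(19.75 + 6.917) = 2.983 V.

V_out ≈ 2.98 V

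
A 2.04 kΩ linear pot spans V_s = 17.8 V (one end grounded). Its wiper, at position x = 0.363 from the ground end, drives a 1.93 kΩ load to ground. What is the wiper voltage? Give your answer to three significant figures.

Split the track: R_lower = x·R_p = 0.7405 kΩ, R_upper = (1−x)·R_p = 1.299 kΩ.
R_L loads the lower segment: effective lower R = 0.5352 kΩ.
Then V_out = V_s · 0.5352/(1.299 + 0.5352) = 5.192 V.

V_out ≈ 5.19 V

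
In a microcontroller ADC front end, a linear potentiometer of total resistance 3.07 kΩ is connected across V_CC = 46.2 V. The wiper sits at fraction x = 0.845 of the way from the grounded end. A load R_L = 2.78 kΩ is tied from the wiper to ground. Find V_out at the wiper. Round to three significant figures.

Lower segment x·R_p = 2.594 kΩ; upper segment (1−x)·R_p = 0.4759 kΩ.
(x·R_p) ‖ R_L = 1.342 kΩ.
V_out = 46.2 × 1.342/(0.4759 + 1.342) = 34.11 V.

V_out ≈ 34.1 V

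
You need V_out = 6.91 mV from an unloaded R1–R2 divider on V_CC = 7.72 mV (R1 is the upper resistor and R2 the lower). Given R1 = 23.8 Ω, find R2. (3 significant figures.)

R2 ≈ 203 Ω

The divider ratio is R2/(R1+R2) = 6.91/7.72 = 0.8951.
R2 = R1 · 0.8951/(1 − 0.8951) = 203.0 Ω.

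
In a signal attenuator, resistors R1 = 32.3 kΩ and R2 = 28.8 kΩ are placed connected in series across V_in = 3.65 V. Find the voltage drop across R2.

V ≈ 1.72 V

ΣR = 32.3 + 28.8 = 61.10 kΩ.
By the voltage-divider rule, V = 3.65 × 28.80/61.10 = 1.720 V.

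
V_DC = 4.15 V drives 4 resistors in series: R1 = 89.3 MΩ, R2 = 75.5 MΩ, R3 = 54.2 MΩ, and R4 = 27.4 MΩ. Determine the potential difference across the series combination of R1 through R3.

Series total: ΣR = 89.3 + 75.5 + 54.2 + 27.4 = 246.4 MΩ.
R_{R1..R3} = 89.3 + 75.5 + 54.2 = 219.0 MΩ.
Voltage divider: V = V_DC · (219.0 / 246.4) = 4.15 × 0.8888 = 3.689 V.

V ≈ 3.69 V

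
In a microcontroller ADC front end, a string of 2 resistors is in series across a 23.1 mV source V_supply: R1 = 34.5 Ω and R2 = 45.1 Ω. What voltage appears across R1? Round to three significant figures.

V ≈ 10.0 mV

Total series resistance ΣR = 34.5 + 45.1 = 79.60 Ω.
Voltage divider: V = V_supply · (34.50 / 79.60) = 23.1 × 0.4334 = 10.01 mV.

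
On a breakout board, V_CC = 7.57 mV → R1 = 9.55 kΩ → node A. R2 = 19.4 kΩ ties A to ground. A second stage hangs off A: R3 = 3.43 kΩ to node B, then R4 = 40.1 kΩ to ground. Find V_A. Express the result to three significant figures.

V_A ≈ 4.42 mV

The second stage (R3 + R4 = 43.53 kΩ) loads node A in parallel with R2.
Effective lower resistance at A: R2 ‖ 43.53 = 13.42 kΩ.
V_A = 7.57 × 13.42/(9.55 + 13.42) = 4.423 mV.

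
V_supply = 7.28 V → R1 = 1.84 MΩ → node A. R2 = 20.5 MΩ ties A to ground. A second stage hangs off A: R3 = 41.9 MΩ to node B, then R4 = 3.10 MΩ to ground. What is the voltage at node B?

Node A sees R2 in parallel with the series input of stage 2, R3 + R4 = 45.00 MΩ.
Effective lower resistance at A: R2 ‖ 45.00 = 14.08 MΩ.
V_A = 7.28 × 14.08/(1.84 + 14.08) = 6.439 V.
Then the unloaded second divider: V_B = V_A × R4/(R3+R4) = 6.439 × 0.06889 = 0.4436 V.

V_B ≈ 0.444 V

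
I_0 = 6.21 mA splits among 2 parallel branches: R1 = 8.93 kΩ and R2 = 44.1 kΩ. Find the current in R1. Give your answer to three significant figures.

For two parallel branches, I_k = I_0 · (other R)/(sum of R).
So I = 6.21 × 44.1/53.03 = 5.164 mA.

I ≈ 5.16 mA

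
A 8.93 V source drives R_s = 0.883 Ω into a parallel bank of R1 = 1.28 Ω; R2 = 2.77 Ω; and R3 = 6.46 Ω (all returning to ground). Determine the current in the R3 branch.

Equivalent of the parallel group: R_p = 0.7710 Ω.
Node voltage V_A = V_supply · R_p/(R_s + R_p) = 8.93 × 0.4661 = 4.163 V.
I(R3) = V_A / R3 = 4.163/6.46 = 0.6444 A.
(Check via current divider: I_total = 5.399 A; share G_k/ΣG = 0.1193 → same result.)

I ≈ 0.644 A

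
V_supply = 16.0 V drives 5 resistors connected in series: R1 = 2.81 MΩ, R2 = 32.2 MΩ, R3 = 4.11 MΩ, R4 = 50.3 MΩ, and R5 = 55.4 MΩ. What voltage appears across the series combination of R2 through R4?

Total series resistance ΣR = 2.81 + 32.2 + 4.11 + 50.3 + 55.4 = 144.8 MΩ.
R_{R2..R4} = 32.2 + 4.11 + 50.3 = 86.61 MΩ.
By the voltage-divider rule, V = 16.0 × 86.61/144.8 = 9.569 V.

V ≈ 9.57 V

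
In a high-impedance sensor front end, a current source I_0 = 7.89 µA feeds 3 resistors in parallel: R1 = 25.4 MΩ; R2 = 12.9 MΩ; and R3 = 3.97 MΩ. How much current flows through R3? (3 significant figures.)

ΣG = 1/25.4 + 1/12.9 + 1/3.97 = 0.3688.
Current divider: I(R3) = I_0 · G_k/ΣG = 7.89 × (0.2519/0.3688) = 7.89 × 0.6830 = 5.389 µA.

I ≈ 5.39 µA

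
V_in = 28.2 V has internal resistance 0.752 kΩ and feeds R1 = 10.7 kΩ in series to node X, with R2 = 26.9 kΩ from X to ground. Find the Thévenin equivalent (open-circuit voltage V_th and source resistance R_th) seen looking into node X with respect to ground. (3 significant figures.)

R1' = 0.752 + 10.7 = 11.45 kΩ (source resistance + R1).
Open-circuit (no load on X): V_th = V_in · R2/(R1' + R2) = 28.2 × 26.9/(11.45 + 26.9) = 19.78 V.
Zeroing V_in shorts the top of R1' to ground, so R_th = R1' ‖ R2 = 8.032 kΩ.

V_th ≈ 19.8 V, R_th ≈ 8.03 kΩ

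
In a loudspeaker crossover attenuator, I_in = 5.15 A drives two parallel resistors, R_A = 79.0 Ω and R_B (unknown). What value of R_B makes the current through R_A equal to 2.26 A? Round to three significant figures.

The fraction through R_A equals R_B/(R_A+R_B).
2.26/5.15 = R_B/(R_A + R_B) → R_B = R_A · (0.4388)/(1 − 0.4388) = 79.0 × 0.7820 = 61.78 Ω.

R_B ≈ 61.8 Ω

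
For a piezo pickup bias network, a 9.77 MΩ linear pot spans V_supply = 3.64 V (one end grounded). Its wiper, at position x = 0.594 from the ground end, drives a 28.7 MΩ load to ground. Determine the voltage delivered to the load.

The pot divides into 3.967 MΩ above the wiper and 5.803 MΩ below.
R_L loads the lower segment: effective lower R = 4.827 MΩ.
Loaded-divider output: V_out = 3.64 × 0.5489 = 1.998 V.

V_out ≈ 2.00 V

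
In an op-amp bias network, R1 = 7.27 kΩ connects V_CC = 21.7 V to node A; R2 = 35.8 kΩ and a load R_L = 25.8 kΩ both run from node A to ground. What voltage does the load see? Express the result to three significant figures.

R2 ‖ R_L = (35.8 × 25.8)/(35.8 + 25.8) = 14.99 kΩ.
Now apply the divider: V_out = 21.7 × 0.6735 = 14.61 V.
(Unloaded it would be 18.0 V; the load pulls it down.)

V_out ≈ 14.6 V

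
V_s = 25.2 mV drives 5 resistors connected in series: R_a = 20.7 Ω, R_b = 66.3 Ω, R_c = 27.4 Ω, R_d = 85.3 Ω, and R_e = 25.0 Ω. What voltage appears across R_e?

V ≈ 2.80 mV

Total series resistance ΣR = 20.7 + 66.3 + 27.4 + 85.3 + 25.0 = 224.7 Ω.
V = V_s · R/ΣR = 25.2 × 0.1113 = 2.804 mV.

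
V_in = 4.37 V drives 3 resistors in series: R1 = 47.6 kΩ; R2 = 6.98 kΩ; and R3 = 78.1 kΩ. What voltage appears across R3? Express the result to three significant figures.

V ≈ 2.57 V

Total series resistance ΣR = 47.6 + 6.98 + 78.1 = 132.7 kΩ.
By the voltage-divider rule, V = 4.37 × 78.10/132.7 = 2.572 V.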